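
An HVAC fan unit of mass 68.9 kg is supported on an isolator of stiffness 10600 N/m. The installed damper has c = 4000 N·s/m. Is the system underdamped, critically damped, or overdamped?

c_c = 2√(k·m) = 1709 N·s/m; ζ = c/c_c = 4000/1709 = 2.34.
Since ζ > 1 the system is overdamped.

overdamped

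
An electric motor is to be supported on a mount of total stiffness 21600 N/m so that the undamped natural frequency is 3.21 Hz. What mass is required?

ω_n = 2πf_n = 2π × 3.21 = 20.17 rad/s.
m = k/ω_n² = 21600/20.17² = 21600/406.8 = 53.10 kg.

53.1 kg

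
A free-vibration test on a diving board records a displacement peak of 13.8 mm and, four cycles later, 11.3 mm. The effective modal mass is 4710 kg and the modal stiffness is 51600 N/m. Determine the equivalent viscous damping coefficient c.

Logarithmic decrement δ = (1/n)·ln(x₀/x_n) = (1/4)·ln(13.8/11.3) = (1/4)·ln(1.221) = 0.04997.
ζ = δ/√(4π² + δ²) = 0.04997/√(39.48 + 0.00250) = 0.04997/6.283 = 0.007952.
c = ζ · 2√(km) = 0.007952 × 2√(51600 × 4710) = 0.007952 × 31180 = 247.9 N·s/m.

248 N·s/m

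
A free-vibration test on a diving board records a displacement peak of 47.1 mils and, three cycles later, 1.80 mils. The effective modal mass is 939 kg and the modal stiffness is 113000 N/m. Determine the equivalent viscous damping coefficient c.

3520 N·s/m

Logarithmic decrement δ = (1/n)·ln(x₀/x_n) = (1/3)·ln(47.1/1.80) = (1/3)·ln(26.17) = 1.088.
ζ = δ/√(4π² + δ²) = 1.088/√(39.48 + 1.18) = 1.088/6.377 = 0.1706.
c = ζ · 2√(km) = 0.1706 × 2√(113000 × 939) = 0.1706 × 20600 = 3516 N·s/m.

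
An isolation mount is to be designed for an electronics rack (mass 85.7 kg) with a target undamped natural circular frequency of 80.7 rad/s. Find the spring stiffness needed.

k = m·ω_n² = 85.7 × 80.70² = 85.7 × 6512 = 558100 N/m.

558000 N/m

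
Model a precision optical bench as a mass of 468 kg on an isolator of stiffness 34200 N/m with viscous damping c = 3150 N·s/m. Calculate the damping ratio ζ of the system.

0.394

ω_n = √(k/m) = √(34200/468) = 8.549 rad/s.
Critical damping c_c = 2√(k·m) = 2√(34200 × 468) = 8001 N·s/m, so ζ = c/c_c = 3150/8001 = 0.3937.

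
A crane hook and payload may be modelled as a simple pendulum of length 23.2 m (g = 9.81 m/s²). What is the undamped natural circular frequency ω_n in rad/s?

For a simple pendulum ω_n = √(g/L) = √(9.81/23.2) = √0.4228 = 0.6503 rad/s.

0.650 rad/s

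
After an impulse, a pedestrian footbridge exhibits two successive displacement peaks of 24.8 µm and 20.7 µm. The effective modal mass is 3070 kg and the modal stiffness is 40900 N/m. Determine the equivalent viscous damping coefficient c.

644 N·s/m

Logarithmic decrement δ = (1/n)·ln(x₀/x_n) = (1/1)·ln(24.8/20.7) = (1/1)·ln(1.198) = 0.1807.
ζ = δ/√(4π² + δ²) = 0.1807/√(39.48 + 0.0327) = 0.1807/6.286 = 0.02875.
c = ζ · 2√(km) = 0.02875 × 2√(40900 × 3070) = 0.02875 × 22410 = 644.3 N·s/m.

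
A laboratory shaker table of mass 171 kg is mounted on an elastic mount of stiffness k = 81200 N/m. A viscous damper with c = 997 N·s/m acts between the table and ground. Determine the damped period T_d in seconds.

ω_n = √(k/m) = √(81200/171) = 21.79 rad/s.
Critical damping c_c = 2√(k·m) = 2√(81200 × 171) = 7453 N·s/m, so ζ = c/c_c = 997/7453 = 0.1338.
ω_d = ω_n√(1 − ζ²) = 21.79 × √(1 − 0.0179) = 21.60 rad/s.
T_d = 2π/ω_d = 0.2910 s.

0.291 s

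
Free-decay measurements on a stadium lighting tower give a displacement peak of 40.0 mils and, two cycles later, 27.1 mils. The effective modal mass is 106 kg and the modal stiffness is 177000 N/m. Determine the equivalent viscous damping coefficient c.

268 N·s/m

Logarithmic decrement δ = (1/n)·ln(x₀/x_n) = (1/2)·ln(40.0/27.1) = (1/2)·ln(1.476) = 0.1947.
ζ = δ/√(4π² + δ²) = 0.1947/√(39.48 + 0.0379) = 0.1947/6.286 = 0.03097.
c = ζ · 2√(km) = 0.03097 × 2√(177000 × 106) = 0.03097 × 8663 = 268.3 N·s/m.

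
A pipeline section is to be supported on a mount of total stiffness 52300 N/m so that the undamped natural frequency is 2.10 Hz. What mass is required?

300 kg

ω_n = 2πf_n = 2π × 2.10 = 13.19 rad/s.
m = k/ω_n² = 52300/13.19² = 52300/174.1 = 300.4 kg.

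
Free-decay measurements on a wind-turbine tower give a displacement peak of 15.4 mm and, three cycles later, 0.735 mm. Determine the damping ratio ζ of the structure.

Logarithmic decrement δ = (1/n)·ln(x₀/x_n) = (1/3)·ln(15.4/0.735) = (1/3)·ln(20.95) = 1.014.
ζ = δ/√(4π² + δ²) = 1.014/√(39.48 + 1.03) = 1.014/6.364 = 0.1593.

0.159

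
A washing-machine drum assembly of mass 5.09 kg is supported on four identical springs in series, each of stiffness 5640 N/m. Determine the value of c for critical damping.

Series springs: 1/k_eq = 4/5640, so k_eq = 5640/4 = 1410 N/m.
c_c = 2√(k_eq·m) = 2√(1410 × 5.09) = 2 × 84.72 = 169.4 N·s/m.

169 N·s/m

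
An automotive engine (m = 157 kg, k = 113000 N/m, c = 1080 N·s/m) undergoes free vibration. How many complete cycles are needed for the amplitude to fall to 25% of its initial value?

ζ = c/(2√(km)) = 1080/(2√(113000 × 157)) = 1080/8424 = 0.1282.
Logarithmic decrement δ = 2πζ/√(1 − ζ²) = 2π × 0.1282/√(1 − 0.0164) = 0.8122.
x_n/x₀ = e^(−nδ) ≤ 0.25; take ln: n ≥ ln(1/0.25)/δ = 1.386/0.8122 = 1.707.
So 2 complete cycles are required.

2 cycles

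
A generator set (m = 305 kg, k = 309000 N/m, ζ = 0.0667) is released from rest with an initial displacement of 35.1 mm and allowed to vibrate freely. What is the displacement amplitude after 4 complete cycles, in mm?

6.54 mm

Logarithmic decrement δ = 2πζ/√(1 − ζ²) = 2π × 0.06670/√(1 − 0.00445) = 0.4200.
After n cycles, x_n/x₀ = e^(−nδ), so x_4 = 35.1 × e^(−4 × 0.4200) = 35.1 × 0.1864 = 6.541 mm.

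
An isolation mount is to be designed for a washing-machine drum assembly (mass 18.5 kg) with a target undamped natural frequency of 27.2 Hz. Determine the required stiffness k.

540000 N/m

ω_n = 2πf_n = 2π × 27.2 = 170.9 rad/s.
k = m·ω_n² = 18.5 × 170.9² = 18.5 × 29210 = 540300 N/m.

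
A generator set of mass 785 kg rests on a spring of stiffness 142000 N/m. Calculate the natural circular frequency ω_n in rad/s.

13.4 rad/s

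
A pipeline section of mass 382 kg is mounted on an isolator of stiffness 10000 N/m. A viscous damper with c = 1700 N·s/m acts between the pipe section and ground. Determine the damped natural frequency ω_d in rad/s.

4.61 rad/s

ω_n = √(k/m) = √(10000/382) = 5.116 rad/s.
Critical damping c_c = 2√(k·m) = 2√(10000 × 382) = 3909 N·s/m, so ζ = c/c_c = 1700/3909 = 0.4349.
ω_d = ω_n√(1 − ζ²) = 5.116 × √(1 − 0.189) = 4.607 rad/s.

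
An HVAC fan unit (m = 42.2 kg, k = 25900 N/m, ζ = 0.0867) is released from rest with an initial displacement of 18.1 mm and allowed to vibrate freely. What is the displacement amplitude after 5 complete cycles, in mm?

Logarithmic decrement δ = 2πζ/√(1 − ζ²) = 2π × 0.08670/√(1 − 0.00752) = 0.5468.
After n cycles, x_n/x₀ = e^(−nδ), so x_5 = 18.1 × e^(−5 × 0.5468) = 18.1 × 0.06496 = 1.176 mm.

1.18 mm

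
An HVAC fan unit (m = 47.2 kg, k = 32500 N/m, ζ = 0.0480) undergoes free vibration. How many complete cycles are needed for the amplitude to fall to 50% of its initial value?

3 cycles

Logarithmic decrement δ = 2πζ/√(1 − ζ²) = 2π × 0.04800/√(1 − 0.00230) = 0.3019.
x_n/x₀ = e^(−nδ) ≤ 0.5; take ln: n ≥ ln(1/0.5)/δ = 0.6931/0.3019 = 2.296.
So 3 complete cycles are required.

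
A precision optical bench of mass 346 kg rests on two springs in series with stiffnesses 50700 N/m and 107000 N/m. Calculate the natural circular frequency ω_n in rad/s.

Series springs: 1/k_eq = 1/50700 + 1/107000 = 2.907×10^-5, so k_eq = 34400 N/m.
ω_n = √(k_eq/m) = √(34400/346) = √99.42 = 9.971 rad/s.

9.97 rad/s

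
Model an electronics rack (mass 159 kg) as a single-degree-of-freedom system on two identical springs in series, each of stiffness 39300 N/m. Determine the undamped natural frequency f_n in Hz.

1.77 Hz

Series springs: 1/k_eq = 2/39300, so k_eq = 39300/2 = 19650 N/m.
ω_n = √(k_eq/m) = √(19650/159) = √123.6 = 11.12 rad/s.
f_n = ω_n/(2π) = 11.12/6.283 = 1.769 Hz.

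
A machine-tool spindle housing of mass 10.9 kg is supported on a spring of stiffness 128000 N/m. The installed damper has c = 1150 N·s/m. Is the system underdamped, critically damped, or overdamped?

underdamped

c_c = 2√(k·m) = 2362 N·s/m; ζ = c/c_c = 1150/2362 = 0.487.
Since ζ < 1 the system is underdamped.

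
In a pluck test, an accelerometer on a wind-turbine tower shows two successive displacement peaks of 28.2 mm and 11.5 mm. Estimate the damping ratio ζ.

0.141

Logarithmic decrement δ = (1/n)·ln(x₀/x_n) = (1/1)·ln(28.2/11.5) = (1/1)·ln(2.452) = 0.8970.
ζ = δ/√(4π² + δ²) = 0.8970/√(39.48 + 0.805) = 0.8970/6.347 = 0.1413.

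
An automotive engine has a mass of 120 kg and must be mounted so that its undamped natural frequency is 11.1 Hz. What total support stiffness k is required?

ω_n = 2πf_n = 2π × 11.1 = 69.74 rad/s.
k = m·ω_n² = 120 × 69.74² = 120 × 4864 = 583700 N/m.

584000 N/m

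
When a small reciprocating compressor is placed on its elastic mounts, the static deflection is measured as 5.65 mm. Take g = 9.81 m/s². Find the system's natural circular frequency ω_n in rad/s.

41.7 rad/s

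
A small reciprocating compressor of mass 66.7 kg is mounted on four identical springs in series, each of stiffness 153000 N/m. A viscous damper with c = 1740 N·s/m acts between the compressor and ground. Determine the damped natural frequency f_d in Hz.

3.20 Hz

Series springs: 1/k_eq = 4/153000, so k_eq = 153000/4 = 38250 N/m.
ω_n = √(k_eq/m) = √(38250/66.7) = 23.95 rad/s.
Critical damping c_c = 2√(k_eq·m) = 2√(38250 × 66.7) = 3195 N·s/m, so ζ = c/c_c = 1740/3195 = 0.5447.
ω_d = ω_n√(1 − ζ²) = 23.95 × √(1 − 0.297) = 20.08 rad/s.
f_d = ω_d/(2π) = 3.196 Hz.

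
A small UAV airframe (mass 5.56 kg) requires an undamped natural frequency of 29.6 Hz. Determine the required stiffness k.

ω_n = 2πf_n = 2π × 29.6 = 186.0 rad/s.
k = m·ω_n² = 5.56 × 186.0² = 5.56 × 34590 = 192300 N/m.

192000 N/m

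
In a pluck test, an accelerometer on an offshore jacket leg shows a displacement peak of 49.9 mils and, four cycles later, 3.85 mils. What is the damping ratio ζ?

Logarithmic decrement δ = (1/n)·ln(x₀/x_n) = (1/4)·ln(49.9/3.85) = (1/4)·ln(12.96) = 0.6405.
ζ = δ/√(4π² + δ²) = 0.6405/√(39.48 + 0.410) = 0.6405/6.316 = 0.1014.

0.101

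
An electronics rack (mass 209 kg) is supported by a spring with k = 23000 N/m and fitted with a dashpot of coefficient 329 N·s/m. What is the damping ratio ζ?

0.0750

ω_n = √(k/m) = √(23000/209) = 10.49 rad/s.
Critical damping c_c = 2√(k·m) = 2√(23000 × 209) = 4385 N·s/m, so ζ = c/c_c = 329/4385 = 0.07503.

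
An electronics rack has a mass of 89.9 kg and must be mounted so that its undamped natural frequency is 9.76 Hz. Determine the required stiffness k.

ω_n = 2πf_n = 2π × 9.76 = 61.32 rad/s.
k = m·ω_n² = 89.9 × 61.32² = 89.9 × 3761 = 338100 N/m.

338000 N/m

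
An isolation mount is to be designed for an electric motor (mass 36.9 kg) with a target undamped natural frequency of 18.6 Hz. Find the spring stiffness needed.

504000 N/m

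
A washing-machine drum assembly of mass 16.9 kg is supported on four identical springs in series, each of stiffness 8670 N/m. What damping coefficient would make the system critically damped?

383 N·s/m

Series springs: 1/k_eq = 4/8670, so k_eq = 8670/4 = 2168 N/m.
c_c = 2√(k_eq·m) = 2√(2168 × 16.9) = 2 × 191.4 = 382.8 N·s/m.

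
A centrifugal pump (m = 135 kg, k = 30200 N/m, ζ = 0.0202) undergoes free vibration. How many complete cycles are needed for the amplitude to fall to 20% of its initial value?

13 cycles

Logarithmic decrement δ = 2πζ/√(1 − ζ²) = 2π × 0.02020/√(1 − 0.000408) = 0.1269.
x_n/x₀ = e^(−nδ) ≤ 0.2; take ln: n ≥ ln(1/0.2)/δ = 1.609/0.1269 = 12.68.
So 13 complete cycles are required.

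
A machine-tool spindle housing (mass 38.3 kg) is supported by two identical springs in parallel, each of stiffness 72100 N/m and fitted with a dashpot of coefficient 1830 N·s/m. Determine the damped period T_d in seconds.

0.111 s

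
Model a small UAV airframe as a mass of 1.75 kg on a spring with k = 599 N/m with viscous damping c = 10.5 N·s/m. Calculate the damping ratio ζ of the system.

0.162

ω_n = √(k/m) = √(599.0/1.75) = 18.50 rad/s.
Critical damping c_c = 2√(k·m) = 2√(599.0 × 1.75) = 64.75 N·s/m, so ζ = c/c_c = 10.5/64.75 = 0.1622.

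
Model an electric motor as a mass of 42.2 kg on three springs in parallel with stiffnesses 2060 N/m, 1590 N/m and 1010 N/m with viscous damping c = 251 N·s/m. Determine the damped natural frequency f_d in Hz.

1.60 Hz

Parallel springs add: k_eq = 2060 + 1590 + 1010 = 4660 N/m.
ω_n = √(k_eq/m) = √(4660/42.2) = 10.51 rad/s.
Critical damping c_c = 2√(k_eq·m) = 2√(4660 × 42.2) = 886.9 N·s/m, so ζ = c/c_c = 251/886.9 = 0.2830.
ω_d = ω_n√(1 − ζ²) = 10.51 × √(1 − 0.0801) = 10.08 rad/s.
f_d = ω_d/(2π) = 1.604 Hz.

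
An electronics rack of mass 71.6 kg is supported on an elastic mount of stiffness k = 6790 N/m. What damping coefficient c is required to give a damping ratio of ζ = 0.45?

c_c = 2√(k·m) = 2√(6790 × 71.6) = 1395 N·s/m.
c = ζ·c_c = 0.45 × 1395 = 627.5 N·s/m.

628 N·s/m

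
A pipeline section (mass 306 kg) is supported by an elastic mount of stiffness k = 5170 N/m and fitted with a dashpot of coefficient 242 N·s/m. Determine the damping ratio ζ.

0.0962

ω_n = √(k/m) = √(5170/306) = 4.110 rad/s.
Critical damping c_c = 2√(k·m) = 2√(5170 × 306) = 2516 N·s/m, so ζ = c/c_c = 242/2516 = 0.09620.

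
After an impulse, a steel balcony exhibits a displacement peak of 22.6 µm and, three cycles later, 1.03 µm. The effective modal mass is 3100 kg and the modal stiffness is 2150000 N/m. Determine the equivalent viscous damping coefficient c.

26400 N·s/m

Logarithmic decrement δ = (1/n)·ln(x₀/x_n) = (1/3)·ln(22.6/1.03) = (1/3)·ln(21.94) = 1.029.
ζ = δ/√(4π² + δ²) = 1.029/√(39.48 + 1.06) = 1.029/6.367 = 0.1617.
c = ζ · 2√(km) = 0.1617 × 2√(2150000 × 3100) = 0.1617 × 163300 = 26400 N·s/m.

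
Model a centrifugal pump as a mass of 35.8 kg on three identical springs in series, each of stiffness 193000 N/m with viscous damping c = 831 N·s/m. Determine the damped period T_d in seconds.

0.154 s

Series springs: 1/k_eq = 3/193000, so k_eq = 193000/3 = 64330 N/m.
ω_n = √(k_eq/m) = √(64330/35.8) = 42.39 rad/s.
Critical damping c_c = 2√(k_eq·m) = 2√(64330 × 35.8) = 3035 N·s/m, so ζ = c/c_c = 831/3035 = 0.2738.
ω_d = ω_n√(1 − ζ²) = 42.39 × √(1 − 0.0750) = 40.77 rad/s.
T_d = 2π/ω_d = 0.1541 s.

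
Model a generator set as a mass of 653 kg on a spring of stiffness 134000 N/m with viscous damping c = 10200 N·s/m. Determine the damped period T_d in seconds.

0.523 s

ω_n = √(k/m) = √(134000/653) = 14.33 rad/s.
Critical damping c_c = 2√(k·m) = 2√(134000 × 653) = 18710 N·s/m, so ζ = c/c_c = 10200/18710 = 0.5452.
ω_d = ω_n√(1 − ζ²) = 14.33 × √(1 − 0.297) = 12.01 rad/s.
T_d = 2π/ω_d = 0.5232 s.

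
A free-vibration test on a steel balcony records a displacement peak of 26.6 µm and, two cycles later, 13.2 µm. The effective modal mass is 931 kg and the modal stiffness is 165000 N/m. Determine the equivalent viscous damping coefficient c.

1380 N·s/m

Logarithmic decrement δ = (1/n)·ln(x₀/x_n) = (1/2)·ln(26.6/13.2) = (1/2)·ln(2.015) = 0.3503.
ζ = δ/√(4π² + δ²) = 0.3503/√(39.48 + 0.123) = 0.3503/6.293 = 0.05567.
c = ζ · 2√(km) = 0.05567 × 2√(165000 × 931) = 0.05567 × 24790 = 1380 N·s/m.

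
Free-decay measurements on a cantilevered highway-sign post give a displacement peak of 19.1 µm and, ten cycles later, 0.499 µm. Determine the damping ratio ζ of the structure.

0.0579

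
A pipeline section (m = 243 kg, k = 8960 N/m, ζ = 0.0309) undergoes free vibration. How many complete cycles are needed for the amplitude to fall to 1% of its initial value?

Logarithmic decrement δ = 2πζ/√(1 − ζ²) = 2π × 0.03090/√(1 − 0.000955) = 0.1942.
x_n/x₀ = e^(−nδ) ≤ 0.01; take ln: n ≥ ln(1/0.01)/δ = 4.605/0.1942 = 23.71.
So 24 complete cycles are required.

24 cycles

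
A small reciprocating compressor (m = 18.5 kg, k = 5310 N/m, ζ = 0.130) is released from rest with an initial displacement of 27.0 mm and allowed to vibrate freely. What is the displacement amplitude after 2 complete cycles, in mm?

5.20 mm

Logarithmic decrement δ = 2πζ/√(1 − ζ²) = 2π × 0.1300/√(1 − 0.0169) = 0.8238.
After n cycles, x_n/x₀ = e^(−nδ), so x_2 = 27.0 × e^(−2 × 0.8238) = 27.0 × 0.1925 = 5.198 mm.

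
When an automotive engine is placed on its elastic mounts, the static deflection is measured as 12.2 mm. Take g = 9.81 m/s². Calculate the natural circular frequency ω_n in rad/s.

ω_n = √(g/δ_st) = √(9.81/0.0122) = √804.1 = 28.36 rad/s.

28.4 rad/s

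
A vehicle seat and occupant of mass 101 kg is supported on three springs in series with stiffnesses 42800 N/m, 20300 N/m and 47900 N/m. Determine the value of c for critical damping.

Series springs: 1/k_eq = 1/42800 + 1/20300 + 1/47900 = 9.350×10^-5, so k_eq = 10690 N/m.
c_c = 2√(k_eq·m) = 2√(10690 × 101) = 2 × 1039 = 2079 N·s/m.

2080 N·s/m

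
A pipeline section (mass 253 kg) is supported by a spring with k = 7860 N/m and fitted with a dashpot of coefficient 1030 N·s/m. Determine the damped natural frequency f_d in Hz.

ω_n = √(k/m) = √(7860/253) = 5.574 rad/s.
Critical damping c_c = 2√(k·m) = 2√(7860 × 253) = 2820 N·s/m, so ζ = c/c_c = 1030/2820 = 0.3652.
ω_d = ω_n√(1 − ζ²) = 5.574 × √(1 − 0.133) = 5.189 rad/s.
f_d = ω_d/(2π) = 0.8258 Hz.

0.826 Hz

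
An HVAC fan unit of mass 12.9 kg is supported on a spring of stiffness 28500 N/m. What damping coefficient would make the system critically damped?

1210 N·s/m

c_c = 2√(k·m) = 2√(28500 × 12.9) = 2 × 606.3 = 1213 N·s/m.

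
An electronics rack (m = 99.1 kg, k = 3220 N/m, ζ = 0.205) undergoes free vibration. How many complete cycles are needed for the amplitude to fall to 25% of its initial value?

Logarithmic decrement δ = 2πζ/√(1 − ζ²) = 2π × 0.2050/√(1 − 0.0420) = 1.316.
x_n/x₀ = e^(−nδ) ≤ 0.25; take ln: n ≥ ln(1/0.25)/δ = 1.386/1.316 = 1.053.
So 2 complete cycles are required.

2 cycles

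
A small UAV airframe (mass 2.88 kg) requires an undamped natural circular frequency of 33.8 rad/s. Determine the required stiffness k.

3290 N/m

k = m·ω_n² = 2.88 × 33.80² = 2.88 × 1142 = 3290 N/m.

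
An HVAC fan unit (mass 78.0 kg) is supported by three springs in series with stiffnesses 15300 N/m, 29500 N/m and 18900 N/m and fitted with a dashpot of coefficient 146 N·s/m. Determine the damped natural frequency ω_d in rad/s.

9.13 rad/s

Series springs: 1/k_eq = 1/15300 + 1/29500 + 1/18900 = 0.0001522, so k_eq = 6572 N/m.
ω_n = √(k_eq/m) = √(6572/78.0) = 9.179 rad/s.
Critical damping c_c = 2√(k_eq·m) = 2√(6572 × 78.0) = 1432 N·s/m, so ζ = c/c_c = 146/1432 = 0.1020.
ω_d = ω_n√(1 − ζ²) = 9.179 × √(1 − 0.0104) = 9.131 rad/s.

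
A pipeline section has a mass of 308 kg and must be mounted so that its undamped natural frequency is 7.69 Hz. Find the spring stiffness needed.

ω_n = 2πf_n = 2π × 7.69 = 48.32 rad/s.
k = m·ω_n² = 308 × 48.32² = 308 × 2335 = 719100 N/m.

719000 N/m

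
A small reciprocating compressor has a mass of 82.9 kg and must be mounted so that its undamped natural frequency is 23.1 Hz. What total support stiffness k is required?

ω_n = 2πf_n = 2π × 23.1 = 145.1 rad/s.
k = m·ω_n² = 82.9 × 145.1² = 82.9 × 21070 = 1746000 N/m.

1750000 N/m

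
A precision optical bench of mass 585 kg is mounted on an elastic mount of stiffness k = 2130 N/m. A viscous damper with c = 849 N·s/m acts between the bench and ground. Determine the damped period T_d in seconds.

ω_n = √(k/m) = √(2130/585) = 1.908 rad/s.
Critical damping c_c = 2√(k·m) = 2√(2130 × 585) = 2233 N·s/m, so ζ = c/c_c = 849/2233 = 0.3803.
ω_d = ω_n√(1 − ζ²) = 1.908 × √(1 − 0.145) = 1.765 rad/s.
T_d = 2π/ω_d = 3.560 s.

3.56 s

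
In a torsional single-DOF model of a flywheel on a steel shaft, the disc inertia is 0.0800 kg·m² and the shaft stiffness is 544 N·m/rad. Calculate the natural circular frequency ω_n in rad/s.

82.5 rad/s

ω_n = √(k_t/J) = √(544/0.0800) = √6800 = 82.46 rad/s.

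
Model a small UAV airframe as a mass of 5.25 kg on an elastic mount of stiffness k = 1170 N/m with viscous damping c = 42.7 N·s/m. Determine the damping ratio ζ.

0.272

ω_n = √(k/m) = √(1170/5.25) = 14.93 rad/s.
Critical damping c_c = 2√(k·m) = 2√(1170 × 5.25) = 156.7 N·s/m, so ζ = c/c_c = 42.7/156.7 = 0.2724.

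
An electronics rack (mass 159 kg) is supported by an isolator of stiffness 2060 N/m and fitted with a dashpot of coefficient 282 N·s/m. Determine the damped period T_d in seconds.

1.80 s

ω_n = √(k/m) = √(2060/159) = 3.599 rad/s.
Critical damping c_c = 2√(k·m) = 2√(2060 × 159) = 1145 N·s/m, so ζ = c/c_c = 282/1145 = 0.2464.
ω_d = ω_n√(1 − ζ²) = 3.599 × √(1 − 0.0607) = 3.488 rad/s.
T_d = 2π/ω_d = 1.801 s.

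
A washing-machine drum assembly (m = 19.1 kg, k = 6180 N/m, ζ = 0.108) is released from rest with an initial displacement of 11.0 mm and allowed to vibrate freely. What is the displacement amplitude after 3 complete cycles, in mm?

1.42 mm

Logarithmic decrement δ = 2πζ/√(1 − ζ²) = 2π × 0.1080/√(1 − 0.0117) = 0.6826.
After n cycles, x_n/x₀ = e^(−nδ), so x_3 = 11.0 × e^(−3 × 0.6826) = 11.0 × 0.1290 = 1.419 mm.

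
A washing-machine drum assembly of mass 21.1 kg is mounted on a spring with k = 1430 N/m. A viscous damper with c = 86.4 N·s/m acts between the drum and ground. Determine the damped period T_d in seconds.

ω_n = √(k/m) = √(1430/21.1) = 8.232 rad/s.
Critical damping c_c = 2√(k·m) = 2√(1430 × 21.1) = 347.4 N·s/m, so ζ = c/c_c = 86.4/347.4 = 0.2487.
ω_d = ω_n√(1 − ζ²) = 8.232 × √(1 − 0.0619) = 7.974 rad/s.
T_d = 2π/ω_d = 0.7880 s.

0.788 s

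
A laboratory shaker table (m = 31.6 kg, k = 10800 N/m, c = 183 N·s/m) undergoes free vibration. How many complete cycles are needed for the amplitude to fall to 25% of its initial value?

2 cycles

ζ = c/(2√(km)) = 183/(2√(10800 × 31.6)) = 183/1168 = 0.1566.
Logarithmic decrement δ = 2πζ/√(1 − ζ²) = 2π × 0.1566/√(1 − 0.0245) = 0.9964.
x_n/x₀ = e^(−nδ) ≤ 0.25; take ln: n ≥ ln(1/0.25)/δ = 1.386/0.9964 = 1.391.
So 2 complete cycles are required.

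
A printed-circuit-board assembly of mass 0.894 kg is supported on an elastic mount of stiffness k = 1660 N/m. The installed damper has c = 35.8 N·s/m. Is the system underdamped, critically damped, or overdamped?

underdamped

c_c = 2√(k·m) = 77.05 N·s/m; ζ = c/c_c = 35.8/77.05 = 0.465.
Since ζ < 1 the system is underdamped.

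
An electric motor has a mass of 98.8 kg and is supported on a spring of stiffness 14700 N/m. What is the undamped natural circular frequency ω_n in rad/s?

12.2 rad/s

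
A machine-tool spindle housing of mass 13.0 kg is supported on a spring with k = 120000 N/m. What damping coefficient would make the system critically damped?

c_c = 2√(k·m) = 2√(120000 × 13.0) = 2 × 1249 = 2498 N·s/m.

2500 N·s/m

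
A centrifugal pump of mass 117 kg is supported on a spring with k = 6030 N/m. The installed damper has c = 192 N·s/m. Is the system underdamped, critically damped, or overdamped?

underdamped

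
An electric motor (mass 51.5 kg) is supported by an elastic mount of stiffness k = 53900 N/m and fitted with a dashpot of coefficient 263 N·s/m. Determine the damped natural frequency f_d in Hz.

5.13 Hz

ω_n = √(k/m) = √(53900/51.5) = 32.35 rad/s.
Critical damping c_c = 2√(k·m) = 2√(53900 × 51.5) = 3332 N·s/m, so ζ = c/c_c = 263/3332 = 0.07893.
ω_d = ω_n√(1 − ζ²) = 32.35 × √(1 − 0.00623) = 32.25 rad/s.
f_d = ω_d/(2π) = 5.133 Hz.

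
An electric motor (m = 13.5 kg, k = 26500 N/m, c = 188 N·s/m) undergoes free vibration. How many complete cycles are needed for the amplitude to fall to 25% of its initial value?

ζ = c/(2√(km)) = 188/(2√(26500 × 13.5)) = 188/1196 = 0.1572.
Logarithmic decrement δ = 2πζ/√(1 − ζ²) = 2π × 0.1572/√(1 − 0.0247) = 0.9999.
x_n/x₀ = e^(−nδ) ≤ 0.25; take ln: n ≥ ln(1/0.25)/δ = 1.386/0.9999 = 1.386.
So 2 complete cycles are required.

2 cycles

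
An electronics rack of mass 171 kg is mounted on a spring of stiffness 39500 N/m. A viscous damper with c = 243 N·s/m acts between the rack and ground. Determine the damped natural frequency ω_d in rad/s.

ω_n = √(k/m) = √(39500/171) = 15.20 rad/s.
Critical damping c_c = 2√(k·m) = 2√(39500 × 171) = 5198 N·s/m, so ζ = c/c_c = 243/5198 = 0.04675.
ω_d = ω_n√(1 − ζ²) = 15.20 × √(1 − 0.00219) = 15.18 rad/s.

15.2 rad/s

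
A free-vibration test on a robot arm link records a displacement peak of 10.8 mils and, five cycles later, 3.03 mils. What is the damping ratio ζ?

Logarithmic decrement δ = (1/n)·ln(x₀/x_n) = (1/5)·ln(10.8/3.03) = (1/5)·ln(3.564) = 0.2542.
ζ = δ/√(4π² + δ²) = 0.2542/√(39.48 + 0.0646) = 0.2542/6.288 = 0.04042.

0.0404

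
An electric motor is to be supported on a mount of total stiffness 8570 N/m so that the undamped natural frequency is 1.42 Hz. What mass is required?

108 kg

ω_n = 2πf_n = 2π × 1.42 = 8.922 rad/s.
m = k/ω_n² = 8570/8.922² = 8570/79.60 = 107.7 kg.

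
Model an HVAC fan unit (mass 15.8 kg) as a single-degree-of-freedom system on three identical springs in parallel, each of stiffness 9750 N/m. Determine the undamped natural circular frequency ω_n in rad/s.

43.0 rad/s

Parallel springs add: k_eq = 3 × 9750 = 29250 N/m.
ω_n = √(k_eq/m) = √(29250/15.8) = √1851 = 43.03 rad/s.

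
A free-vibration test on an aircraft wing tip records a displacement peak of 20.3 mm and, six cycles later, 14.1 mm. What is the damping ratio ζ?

Logarithmic decrement δ = (1/n)·ln(x₀/x_n) = (1/6)·ln(20.3/14.1) = (1/6)·ln(1.440) = 0.06074.
ζ = δ/√(4π² + δ²) = 0.06074/√(39.48 + 0.00369) = 0.06074/6.283 = 0.009667.

0.00967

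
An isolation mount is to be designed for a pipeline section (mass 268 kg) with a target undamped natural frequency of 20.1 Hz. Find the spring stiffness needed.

ω_n = 2πf_n = 2π × 20.1 = 126.3 rad/s.
k = m·ω_n² = 268 × 126.3² = 268 × 15950 = 4275000 N/m.

4270000 N/m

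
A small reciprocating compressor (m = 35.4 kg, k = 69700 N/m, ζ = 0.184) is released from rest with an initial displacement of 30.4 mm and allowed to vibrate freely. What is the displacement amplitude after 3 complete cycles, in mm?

Logarithmic decrement δ = 2πζ/√(1 − ζ²) = 2π × 0.1840/√(1 − 0.0339) = 1.176.
After n cycles, x_n/x₀ = e^(−nδ), so x_3 = 30.4 × e^(−3 × 1.176) = 30.4 × 0.02935 = 0.8921 mm.

0.892 mm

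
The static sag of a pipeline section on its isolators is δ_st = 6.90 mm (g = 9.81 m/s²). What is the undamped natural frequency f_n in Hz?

ω_n = √(g/δ_st) = √(9.81/0.00690) = √1422 = 37.71 rad/s.
f_n = ω_n/(2π) = 37.71/6.283 = 6.001 Hz.

6.00 Hz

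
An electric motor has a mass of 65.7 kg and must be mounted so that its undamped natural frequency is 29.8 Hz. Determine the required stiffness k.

2300000 N/m

ω_n = 2πf_n = 2π × 29.8 = 187.2 rad/s.
k = m·ω_n² = 65.7 × 187.2² = 65.7 × 35060 = 2303000 N/m.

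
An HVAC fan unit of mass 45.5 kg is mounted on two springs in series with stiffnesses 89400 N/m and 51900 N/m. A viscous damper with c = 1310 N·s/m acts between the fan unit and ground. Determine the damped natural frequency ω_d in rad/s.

Series springs: 1/k_eq = 1/89400 + 1/51900 = 3.045×10^-5, so k_eq = 32840 N/m.
ω_n = √(k_eq/m) = √(32840/45.5) = 26.86 rad/s.
Critical damping c_c = 2√(k_eq·m) = 2√(32840 × 45.5) = 2445 N·s/m, so ζ = c/c_c = 1310/2445 = 0.5359.
ω_d = ω_n√(1 − ζ²) = 26.86 × √(1 − 0.287) = 22.68 rad/s.

22.7 rad/s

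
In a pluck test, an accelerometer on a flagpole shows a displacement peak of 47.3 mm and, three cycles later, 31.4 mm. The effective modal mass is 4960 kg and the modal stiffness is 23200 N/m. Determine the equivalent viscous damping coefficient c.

Logarithmic decrement δ = (1/n)·ln(x₀/x_n) = (1/3)·ln(47.3/31.4) = (1/3)·ln(1.506) = 0.1366.
ζ = δ/√(4π² + δ²) = 0.1366/√(39.48 + 0.0187) = 0.1366/6.285 = 0.02173.
c = ζ · 2√(km) = 0.02173 × 2√(23200 × 4960) = 0.02173 × 21450 = 466.2 N·s/m.

466 N·s/m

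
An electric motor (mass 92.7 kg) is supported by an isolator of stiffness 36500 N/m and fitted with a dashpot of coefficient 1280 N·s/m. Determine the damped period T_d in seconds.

ω_n = √(k/m) = √(36500/92.7) = 19.84 rad/s.
Critical damping c_c = 2√(k·m) = 2√(36500 × 92.7) = 3679 N·s/m, so ζ = c/c_c = 1280/3679 = 0.3479.
ω_d = ω_n√(1 − ζ²) = 19.84 × √(1 − 0.121) = 18.60 rad/s.
T_d = 2π/ω_d = 0.3377 s.

0.338 s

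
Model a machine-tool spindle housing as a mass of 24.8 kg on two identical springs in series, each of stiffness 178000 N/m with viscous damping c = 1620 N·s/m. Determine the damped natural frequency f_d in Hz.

7.99 Hz

Series springs: 1/k_eq = 2/178000, so k_eq = 178000/2 = 89000 N/m.
ω_n = √(k_eq/m) = √(89000/24.8) = 59.91 rad/s.
Critical damping c_c = 2√(k_eq·m) = 2√(89000 × 24.8) = 2971 N·s/m, so ζ = c/c_c = 1620/2971 = 0.5452.
ω_d = ω_n√(1 − ζ²) = 59.91 × √(1 − 0.297) = 50.22 rad/s.
f_d = ω_d/(2π) = 7.993 Hz.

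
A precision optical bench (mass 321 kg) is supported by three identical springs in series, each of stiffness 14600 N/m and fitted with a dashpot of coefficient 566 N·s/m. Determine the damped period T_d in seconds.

1.66 s

Series springs: 1/k_eq = 3/14600, so k_eq = 14600/3 = 4867 N/m.
ω_n = √(k_eq/m) = √(4867/321) = 3.894 rad/s.
Critical damping c_c = 2√(k_eq·m) = 2√(4867 × 321) = 2500 N·s/m, so ζ = c/c_c = 566/2500 = 0.2264.
ω_d = ω_n√(1 − ζ²) = 3.894 × √(1 − 0.0513) = 3.793 rad/s.
T_d = 2π/ω_d = 1.657 s.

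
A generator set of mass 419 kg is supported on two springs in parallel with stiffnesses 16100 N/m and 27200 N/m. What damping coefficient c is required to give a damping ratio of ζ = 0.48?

Parallel springs add: k_eq = 16100 + 27200 = 43300 N/m.
c_c = 2√(k_eq·m) = 2√(43300 × 419) = 8519 N·s/m.
c = ζ·c_c = 0.48 × 8519 = 4089 N·s/m.

4090 N·s/m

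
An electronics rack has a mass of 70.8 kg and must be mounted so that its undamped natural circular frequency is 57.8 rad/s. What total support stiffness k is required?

237000 N/m

k = m·ω_n² = 70.8 × 57.80² = 70.8 × 3341 = 236500 N/m.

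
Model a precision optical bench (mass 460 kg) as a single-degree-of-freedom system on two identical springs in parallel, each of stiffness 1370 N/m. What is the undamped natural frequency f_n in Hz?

Parallel springs add: k_eq = 2 × 1370 = 2740 N/m.
ω_n = √(k_eq/m) = √(2740/460) = √5.957 = 2.441 rad/s.
f_n = ω_n/(2π) = 2.441/6.283 = 0.3884 Hz.

0.388 Hz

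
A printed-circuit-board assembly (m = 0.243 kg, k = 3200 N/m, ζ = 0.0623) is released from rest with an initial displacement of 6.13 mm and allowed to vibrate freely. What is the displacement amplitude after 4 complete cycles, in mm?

Logarithmic decrement δ = 2πζ/√(1 − ζ²) = 2π × 0.06230/√(1 − 0.00388) = 0.3922.
After n cycles, x_n/x₀ = e^(−nδ), so x_4 = 6.13 × e^(−4 × 0.3922) = 6.13 × 0.2083 = 1.277 mm.

1.28 mm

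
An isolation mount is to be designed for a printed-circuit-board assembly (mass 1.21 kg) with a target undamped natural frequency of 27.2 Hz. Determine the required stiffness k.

35300 N/m

ω_n = 2πf_n = 2π × 27.2 = 170.9 rad/s.
k = m·ω_n² = 1.21 × 170.9² = 1.21 × 29210 = 35340 N/m.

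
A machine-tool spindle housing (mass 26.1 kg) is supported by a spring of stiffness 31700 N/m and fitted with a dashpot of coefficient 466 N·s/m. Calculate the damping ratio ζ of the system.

0.256

ω_n = √(k/m) = √(31700/26.1) = 34.85 rad/s.
Critical damping c_c = 2√(k·m) = 2√(31700 × 26.1) = 1819 N·s/m, so ζ = c/c_c = 466/1819 = 0.2562.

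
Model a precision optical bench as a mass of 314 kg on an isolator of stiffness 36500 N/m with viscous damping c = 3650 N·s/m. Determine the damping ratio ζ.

0.539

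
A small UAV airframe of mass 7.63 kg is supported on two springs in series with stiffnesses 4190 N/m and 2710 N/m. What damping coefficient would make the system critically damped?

Series springs: 1/k_eq = 1/4190 + 1/2710 = 0.0006077, so k_eq = 1646 N/m.
c_c = 2√(k_eq·m) = 2√(1646 × 7.63) = 2 × 112.1 = 224.1 N·s/m.

224 N·s/m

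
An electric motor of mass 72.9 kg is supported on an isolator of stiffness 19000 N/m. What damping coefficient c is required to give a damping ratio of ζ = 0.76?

1790 N·s/m

c_c = 2√(k·m) = 2√(19000 × 72.9) = 2354 N·s/m.
c = ζ·c_c = 0.76 × 2354 = 1789 N·s/m.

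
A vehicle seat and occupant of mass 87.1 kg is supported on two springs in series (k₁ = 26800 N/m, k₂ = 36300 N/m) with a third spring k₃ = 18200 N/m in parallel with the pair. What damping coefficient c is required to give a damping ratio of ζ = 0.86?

2940 N·s/m

Series pair: k_s = k₁k₂/(k₁+k₂) = (26800)(36300)/(26800 + 36300) = 15420 N/m. In parallel with k₃: k_eq = 15420 + 18200 = 33620 N/m.
c_c = 2√(k_eq·m) = 2√(33620 × 87.1) = 3422 N·s/m.
c = ζ·c_c = 0.86 × 3422 = 2943 N·s/m.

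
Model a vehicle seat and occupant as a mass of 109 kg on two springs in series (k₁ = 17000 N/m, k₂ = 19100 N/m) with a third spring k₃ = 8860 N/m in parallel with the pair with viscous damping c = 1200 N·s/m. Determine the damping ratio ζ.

Series pair: k_s = k₁k₂/(k₁+k₂) = (17000)(19100)/(17000 + 19100) = 8994 N/m. In parallel with k₃: k_eq = 8994 + 8860 = 17850 N/m.
ω_n = √(k_eq/m) = √(17850/109) = 12.80 rad/s.
Critical damping c_c = 2√(k_eq·m) = 2√(17850 × 109) = 2790 N·s/m, so ζ = c/c_c = 1200/2790 = 0.4301.

0.430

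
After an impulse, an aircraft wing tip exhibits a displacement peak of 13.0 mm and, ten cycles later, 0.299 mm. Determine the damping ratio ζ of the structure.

0.0599

Logarithmic decrement δ = (1/n)·ln(x₀/x_n) = (1/10)·ln(13.0/0.299) = (1/10)·ln(43.48) = 0.3772.
ζ = δ/√(4π² + δ²) = 0.3772/√(39.48 + 0.142) = 0.3772/6.294 = 0.05993.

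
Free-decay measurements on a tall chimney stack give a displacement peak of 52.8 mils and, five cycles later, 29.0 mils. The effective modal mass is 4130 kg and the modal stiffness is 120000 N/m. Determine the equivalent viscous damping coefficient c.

849 N·s/m

Logarithmic decrement δ = (1/n)·ln(x₀/x_n) = (1/5)·ln(52.8/29.0) = (1/5)·ln(1.821) = 0.1198.
ζ = δ/√(4π² + δ²) = 0.1198/√(39.48 + 0.0144) = 0.1198/6.284 = 0.01907.
c = ζ · 2√(km) = 0.01907 × 2√(120000 × 4130) = 0.01907 × 44520 = 849.1 N·s/m.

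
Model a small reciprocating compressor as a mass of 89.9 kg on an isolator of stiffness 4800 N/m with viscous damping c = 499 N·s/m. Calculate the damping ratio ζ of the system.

ω_n = √(k/m) = √(4800/89.9) = 7.307 rad/s.
Critical damping c_c = 2√(k·m) = 2√(4800 × 89.9) = 1314 N·s/m, so ζ = c/c_c = 499/1314 = 0.3798.

0.380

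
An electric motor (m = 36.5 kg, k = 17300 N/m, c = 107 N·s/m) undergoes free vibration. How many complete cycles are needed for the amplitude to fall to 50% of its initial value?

ζ = c/(2√(km)) = 107/(2√(17300 × 36.5)) = 107/1589 = 0.06733.
Logarithmic decrement δ = 2πζ/√(1 − ζ²) = 2π × 0.06733/√(1 − 0.00453) = 0.4240.
x_n/x₀ = e^(−nδ) ≤ 0.5; take ln: n ≥ ln(1/0.5)/δ = 0.6931/0.4240 = 1.635.
So 2 complete cycles are required.

2 cycles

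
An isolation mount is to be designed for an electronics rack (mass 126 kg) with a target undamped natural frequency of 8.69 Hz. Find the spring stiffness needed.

ω_n = 2πf_n = 2π × 8.69 = 54.60 rad/s.
k = m·ω_n² = 126 × 54.60² = 126 × 2981 = 375600 N/m.

376000 N/m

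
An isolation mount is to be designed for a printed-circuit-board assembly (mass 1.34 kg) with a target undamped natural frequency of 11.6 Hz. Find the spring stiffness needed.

7120 N/m

ω_n = 2πf_n = 2π × 11.6 = 72.88 rad/s.
k = m·ω_n² = 1.34 × 72.88² = 1.34 × 5312 = 7118 N/m.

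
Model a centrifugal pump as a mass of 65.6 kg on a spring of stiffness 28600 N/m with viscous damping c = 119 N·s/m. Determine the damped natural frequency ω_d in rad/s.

20.9 rad/s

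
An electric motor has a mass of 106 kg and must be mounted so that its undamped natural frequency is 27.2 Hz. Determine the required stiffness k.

3100000 N/m

ω_n = 2πf_n = 2π × 27.2 = 170.9 rad/s.
k = m·ω_n² = 106 × 170.9² = 106 × 29210 = 3096000 N/m.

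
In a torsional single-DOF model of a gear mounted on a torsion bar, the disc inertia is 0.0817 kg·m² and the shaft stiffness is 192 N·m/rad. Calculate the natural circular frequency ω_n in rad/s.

48.5 rad/s

ω_n = √(k_t/J) = √(192/0.0817) = √2350 = 48.48 rad/s.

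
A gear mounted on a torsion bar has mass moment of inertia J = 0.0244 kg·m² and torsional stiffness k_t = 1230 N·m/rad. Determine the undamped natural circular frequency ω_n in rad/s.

225 rad/s

ω_n = √(k_t/J) = √(1230/0.0244) = √50410 = 224.5 rad/s.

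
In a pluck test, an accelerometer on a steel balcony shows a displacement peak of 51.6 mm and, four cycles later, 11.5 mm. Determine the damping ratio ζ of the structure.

Logarithmic decrement δ = (1/n)·ln(x₀/x_n) = (1/4)·ln(51.6/11.5) = (1/4)·ln(4.487) = 0.3753.
ζ = δ/√(4π² + δ²) = 0.3753/√(39.48 + 0.141) = 0.3753/6.294 = 0.05962.

0.0596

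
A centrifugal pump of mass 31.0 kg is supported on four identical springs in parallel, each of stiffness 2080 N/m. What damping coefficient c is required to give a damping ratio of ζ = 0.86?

Parallel springs add: k_eq = 4 × 2080 = 8320 N/m.
c_c = 2√(k_eq·m) = 2√(8320 × 31.0) = 1016 N·s/m.
c = ζ·c_c = 0.86 × 1016 = 873.5 N·s/m.

874 N·s/m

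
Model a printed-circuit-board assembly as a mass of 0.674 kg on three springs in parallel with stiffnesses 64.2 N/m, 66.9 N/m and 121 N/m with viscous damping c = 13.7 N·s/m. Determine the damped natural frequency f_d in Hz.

Parallel springs add: k_eq = 64.2 + 66.9 + 121 = 252.1 N/m.
ω_n = √(k_eq/m) = √(252.1/0.674) = 19.34 rad/s.
Critical damping c_c = 2√(k_eq·m) = 2√(252.1 × 0.674) = 26.07 N·s/m, so ζ = c/c_c = 13.7/26.07 = 0.5255.
ω_d = ω_n√(1 − ζ²) = 19.34 × √(1 − 0.276) = 16.45 rad/s.
f_d = ω_d/(2π) = 2.619 Hz.

2.62 Hz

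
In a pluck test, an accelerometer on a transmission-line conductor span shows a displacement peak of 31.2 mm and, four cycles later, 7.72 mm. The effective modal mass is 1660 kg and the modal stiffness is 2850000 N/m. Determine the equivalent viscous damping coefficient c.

7630 N·s/m

Logarithmic decrement δ = (1/n)·ln(x₀/x_n) = (1/4)·ln(31.2/7.72) = (1/4)·ln(4.041) = 0.3492.
ζ = δ/√(4π² + δ²) = 0.3492/√(39.48 + 0.122) = 0.3492/6.293 = 0.05548.
c = ζ · 2√(km) = 0.05548 × 2√(2850000 × 1660) = 0.05548 × 137600 = 7633 N·s/m.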